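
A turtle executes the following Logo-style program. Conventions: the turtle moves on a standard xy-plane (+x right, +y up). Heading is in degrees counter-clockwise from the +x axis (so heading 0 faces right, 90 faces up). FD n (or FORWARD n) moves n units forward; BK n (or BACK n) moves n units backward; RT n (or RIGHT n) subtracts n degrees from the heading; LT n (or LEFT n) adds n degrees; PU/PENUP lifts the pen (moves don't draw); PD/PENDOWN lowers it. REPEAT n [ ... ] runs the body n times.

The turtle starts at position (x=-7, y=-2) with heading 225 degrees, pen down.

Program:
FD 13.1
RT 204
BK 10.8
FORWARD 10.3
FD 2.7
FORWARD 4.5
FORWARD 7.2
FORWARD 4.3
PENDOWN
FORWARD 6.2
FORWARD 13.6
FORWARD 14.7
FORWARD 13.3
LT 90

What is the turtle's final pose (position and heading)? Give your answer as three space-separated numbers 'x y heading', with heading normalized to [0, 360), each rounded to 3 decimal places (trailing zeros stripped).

Executing turtle program step by step:
Start: pos=(-7,-2), heading=225, pen down
FD 13.1: (-7,-2) -> (-16.263,-11.263) [heading=225, draw]
RT 204: heading 225 -> 21
BK 10.8: (-16.263,-11.263) -> (-26.346,-15.133) [heading=21, draw]
FD 10.3: (-26.346,-15.133) -> (-16.73,-11.442) [heading=21, draw]
FD 2.7: (-16.73,-11.442) -> (-14.209,-10.475) [heading=21, draw]
FD 4.5: (-14.209,-10.475) -> (-10.008,-8.862) [heading=21, draw]
FD 7.2: (-10.008,-8.862) -> (-3.286,-6.282) [heading=21, draw]
FD 4.3: (-3.286,-6.282) -> (0.728,-4.741) [heading=21, draw]
PD: pen down
FD 6.2: (0.728,-4.741) -> (6.516,-2.519) [heading=21, draw]
FD 13.6: (6.516,-2.519) -> (19.213,2.355) [heading=21, draw]
FD 14.7: (19.213,2.355) -> (32.937,7.623) [heading=21, draw]
FD 13.3: (32.937,7.623) -> (45.353,12.389) [heading=21, draw]
LT 90: heading 21 -> 111
Final: pos=(45.353,12.389), heading=111, 11 segment(s) drawn

Answer: 45.353 12.389 111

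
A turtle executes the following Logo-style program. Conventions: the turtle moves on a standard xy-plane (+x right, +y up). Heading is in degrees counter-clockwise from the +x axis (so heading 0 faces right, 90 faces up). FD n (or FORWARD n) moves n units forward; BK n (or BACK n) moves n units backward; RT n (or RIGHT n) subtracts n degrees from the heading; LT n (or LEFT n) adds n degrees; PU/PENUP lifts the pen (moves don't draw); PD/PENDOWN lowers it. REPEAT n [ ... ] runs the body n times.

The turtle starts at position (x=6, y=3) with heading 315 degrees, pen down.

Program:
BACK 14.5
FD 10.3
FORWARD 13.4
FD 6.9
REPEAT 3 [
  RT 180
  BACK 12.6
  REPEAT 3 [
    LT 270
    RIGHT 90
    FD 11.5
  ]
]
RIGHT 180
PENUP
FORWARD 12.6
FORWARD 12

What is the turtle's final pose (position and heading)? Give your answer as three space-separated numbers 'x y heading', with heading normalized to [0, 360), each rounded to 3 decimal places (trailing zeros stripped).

Answer: 51.113 -42.113 135

Derivation:
Executing turtle program step by step:
Start: pos=(6,3), heading=315, pen down
BK 14.5: (6,3) -> (-4.253,13.253) [heading=315, draw]
FD 10.3: (-4.253,13.253) -> (3.03,5.97) [heading=315, draw]
FD 13.4: (3.03,5.97) -> (12.505,-3.505) [heading=315, draw]
FD 6.9: (12.505,-3.505) -> (17.384,-8.384) [heading=315, draw]
REPEAT 3 [
  -- iteration 1/3 --
  RT 180: heading 315 -> 135
  BK 12.6: (17.384,-8.384) -> (26.294,-17.294) [heading=135, draw]
  REPEAT 3 [
    -- iteration 1/3 --
    LT 270: heading 135 -> 45
    RT 90: heading 45 -> 315
    FD 11.5: (26.294,-17.294) -> (34.426,-25.426) [heading=315, draw]
    -- iteration 2/3 --
    LT 270: heading 315 -> 225
    RT 90: heading 225 -> 135
    FD 11.5: (34.426,-25.426) -> (26.294,-17.294) [heading=135, draw]
    -- iteration 3/3 --
    LT 270: heading 135 -> 45
    RT 90: heading 45 -> 315
    FD 11.5: (26.294,-17.294) -> (34.426,-25.426) [heading=315, draw]
  ]
  -- iteration 2/3 --
  RT 180: heading 315 -> 135
  BK 12.6: (34.426,-25.426) -> (43.335,-34.335) [heading=135, draw]
  REPEAT 3 [
    -- iteration 1/3 --
    LT 270: heading 135 -> 45
    RT 90: heading 45 -> 315
    FD 11.5: (43.335,-34.335) -> (51.467,-42.467) [heading=315, draw]
    -- iteration 2/3 --
    LT 270: heading 315 -> 225
    RT 90: heading 225 -> 135
    FD 11.5: (51.467,-42.467) -> (43.335,-34.335) [heading=135, draw]
    -- iteration 3/3 --
    LT 270: heading 135 -> 45
    RT 90: heading 45 -> 315
    FD 11.5: (43.335,-34.335) -> (51.467,-42.467) [heading=315, draw]
  ]
  -- iteration 3/3 --
  RT 180: heading 315 -> 135
  BK 12.6: (51.467,-42.467) -> (60.377,-51.377) [heading=135, draw]
  REPEAT 3 [
    -- iteration 1/3 --
    LT 270: heading 135 -> 45
    RT 90: heading 45 -> 315
    FD 11.5: (60.377,-51.377) -> (68.508,-59.508) [heading=315, draw]
    -- iteration 2/3 --
    LT 270: heading 315 -> 225
    RT 90: heading 225 -> 135
    FD 11.5: (68.508,-59.508) -> (60.377,-51.377) [heading=135, draw]
    -- iteration 3/3 --
    LT 270: heading 135 -> 45
    RT 90: heading 45 -> 315
    FD 11.5: (60.377,-51.377) -> (68.508,-59.508) [heading=315, draw]
  ]
]
RT 180: heading 315 -> 135
PU: pen up
FD 12.6: (68.508,-59.508) -> (59.599,-50.599) [heading=135, move]
FD 12: (59.599,-50.599) -> (51.113,-42.113) [heading=135, move]
Final: pos=(51.113,-42.113), heading=135, 16 segment(s) drawn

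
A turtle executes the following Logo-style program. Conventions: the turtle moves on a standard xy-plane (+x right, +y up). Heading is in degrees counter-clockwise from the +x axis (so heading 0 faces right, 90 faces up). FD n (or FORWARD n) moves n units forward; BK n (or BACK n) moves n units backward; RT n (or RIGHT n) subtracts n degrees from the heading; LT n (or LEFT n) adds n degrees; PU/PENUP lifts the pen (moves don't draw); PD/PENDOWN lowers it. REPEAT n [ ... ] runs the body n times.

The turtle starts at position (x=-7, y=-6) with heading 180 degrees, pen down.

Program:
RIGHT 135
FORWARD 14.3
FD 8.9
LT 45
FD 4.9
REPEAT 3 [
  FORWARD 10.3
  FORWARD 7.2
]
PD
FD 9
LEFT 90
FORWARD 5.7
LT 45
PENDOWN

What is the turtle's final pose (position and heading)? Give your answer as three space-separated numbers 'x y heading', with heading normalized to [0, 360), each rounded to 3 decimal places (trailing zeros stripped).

Answer: 3.705 76.805 225

Derivation:
Executing turtle program step by step:
Start: pos=(-7,-6), heading=180, pen down
RT 135: heading 180 -> 45
FD 14.3: (-7,-6) -> (3.112,4.112) [heading=45, draw]
FD 8.9: (3.112,4.112) -> (9.405,10.405) [heading=45, draw]
LT 45: heading 45 -> 90
FD 4.9: (9.405,10.405) -> (9.405,15.305) [heading=90, draw]
REPEAT 3 [
  -- iteration 1/3 --
  FD 10.3: (9.405,15.305) -> (9.405,25.605) [heading=90, draw]
  FD 7.2: (9.405,25.605) -> (9.405,32.805) [heading=90, draw]
  -- iteration 2/3 --
  FD 10.3: (9.405,32.805) -> (9.405,43.105) [heading=90, draw]
  FD 7.2: (9.405,43.105) -> (9.405,50.305) [heading=90, draw]
  -- iteration 3/3 --
  FD 10.3: (9.405,50.305) -> (9.405,60.605) [heading=90, draw]
  FD 7.2: (9.405,60.605) -> (9.405,67.805) [heading=90, draw]
]
PD: pen down
FD 9: (9.405,67.805) -> (9.405,76.805) [heading=90, draw]
LT 90: heading 90 -> 180
FD 5.7: (9.405,76.805) -> (3.705,76.805) [heading=180, draw]
LT 45: heading 180 -> 225
PD: pen down
Final: pos=(3.705,76.805), heading=225, 11 segment(s) drawn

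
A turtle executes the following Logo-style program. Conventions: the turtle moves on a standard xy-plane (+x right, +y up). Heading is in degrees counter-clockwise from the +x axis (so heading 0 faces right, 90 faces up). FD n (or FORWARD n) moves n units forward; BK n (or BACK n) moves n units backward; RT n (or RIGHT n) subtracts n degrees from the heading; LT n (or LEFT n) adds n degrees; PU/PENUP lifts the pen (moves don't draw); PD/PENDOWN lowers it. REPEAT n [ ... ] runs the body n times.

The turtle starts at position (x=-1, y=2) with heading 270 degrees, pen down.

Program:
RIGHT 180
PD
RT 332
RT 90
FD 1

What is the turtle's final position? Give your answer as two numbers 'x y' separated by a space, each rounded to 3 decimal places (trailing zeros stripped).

Answer: -0.117 2.469

Derivation:
Executing turtle program step by step:
Start: pos=(-1,2), heading=270, pen down
RT 180: heading 270 -> 90
PD: pen down
RT 332: heading 90 -> 118
RT 90: heading 118 -> 28
FD 1: (-1,2) -> (-0.117,2.469) [heading=28, draw]
Final: pos=(-0.117,2.469), heading=28, 1 segment(s) drawn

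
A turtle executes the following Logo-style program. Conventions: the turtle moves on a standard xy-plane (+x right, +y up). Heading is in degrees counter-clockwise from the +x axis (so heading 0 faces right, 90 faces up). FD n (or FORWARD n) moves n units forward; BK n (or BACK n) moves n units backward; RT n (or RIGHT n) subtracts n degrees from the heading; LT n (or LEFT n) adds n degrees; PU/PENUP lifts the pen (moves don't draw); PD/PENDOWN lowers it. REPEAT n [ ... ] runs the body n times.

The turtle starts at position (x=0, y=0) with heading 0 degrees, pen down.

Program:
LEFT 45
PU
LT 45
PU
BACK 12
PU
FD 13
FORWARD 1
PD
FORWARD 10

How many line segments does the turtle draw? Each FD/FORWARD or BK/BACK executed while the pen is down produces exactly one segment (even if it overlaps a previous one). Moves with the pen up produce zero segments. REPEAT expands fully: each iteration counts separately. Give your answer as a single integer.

Executing turtle program step by step:
Start: pos=(0,0), heading=0, pen down
LT 45: heading 0 -> 45
PU: pen up
LT 45: heading 45 -> 90
PU: pen up
BK 12: (0,0) -> (0,-12) [heading=90, move]
PU: pen up
FD 13: (0,-12) -> (0,1) [heading=90, move]
FD 1: (0,1) -> (0,2) [heading=90, move]
PD: pen down
FD 10: (0,2) -> (0,12) [heading=90, draw]
Final: pos=(0,12), heading=90, 1 segment(s) drawn
Segments drawn: 1

Answer: 1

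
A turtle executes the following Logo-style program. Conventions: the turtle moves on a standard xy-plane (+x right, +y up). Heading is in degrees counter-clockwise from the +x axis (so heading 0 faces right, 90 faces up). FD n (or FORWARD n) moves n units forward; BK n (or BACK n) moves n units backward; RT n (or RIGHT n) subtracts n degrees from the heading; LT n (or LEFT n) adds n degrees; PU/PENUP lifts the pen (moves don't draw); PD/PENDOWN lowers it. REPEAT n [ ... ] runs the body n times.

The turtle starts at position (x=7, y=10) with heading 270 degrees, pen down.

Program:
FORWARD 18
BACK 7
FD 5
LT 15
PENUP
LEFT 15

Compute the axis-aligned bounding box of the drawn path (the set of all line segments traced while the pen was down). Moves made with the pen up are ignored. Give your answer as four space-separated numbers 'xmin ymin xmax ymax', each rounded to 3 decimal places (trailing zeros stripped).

Answer: 7 -8 7 10

Derivation:
Executing turtle program step by step:
Start: pos=(7,10), heading=270, pen down
FD 18: (7,10) -> (7,-8) [heading=270, draw]
BK 7: (7,-8) -> (7,-1) [heading=270, draw]
FD 5: (7,-1) -> (7,-6) [heading=270, draw]
LT 15: heading 270 -> 285
PU: pen up
LT 15: heading 285 -> 300
Final: pos=(7,-6), heading=300, 3 segment(s) drawn

Segment endpoints: x in {7, 7, 7}, y in {-8, -6, -1, 10}
xmin=7, ymin=-8, xmax=7, ymax=10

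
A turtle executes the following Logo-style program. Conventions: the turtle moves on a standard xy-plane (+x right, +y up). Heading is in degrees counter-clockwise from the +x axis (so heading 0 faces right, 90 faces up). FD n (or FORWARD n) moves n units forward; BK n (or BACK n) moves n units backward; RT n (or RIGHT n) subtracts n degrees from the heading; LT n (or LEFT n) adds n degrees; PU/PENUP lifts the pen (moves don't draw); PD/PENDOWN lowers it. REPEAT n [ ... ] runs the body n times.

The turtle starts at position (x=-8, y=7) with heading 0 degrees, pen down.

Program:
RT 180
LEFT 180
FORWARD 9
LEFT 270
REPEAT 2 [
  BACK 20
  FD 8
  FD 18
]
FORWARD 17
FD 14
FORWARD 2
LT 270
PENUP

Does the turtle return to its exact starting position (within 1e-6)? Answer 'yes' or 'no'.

Executing turtle program step by step:
Start: pos=(-8,7), heading=0, pen down
RT 180: heading 0 -> 180
LT 180: heading 180 -> 0
FD 9: (-8,7) -> (1,7) [heading=0, draw]
LT 270: heading 0 -> 270
REPEAT 2 [
  -- iteration 1/2 --
  BK 20: (1,7) -> (1,27) [heading=270, draw]
  FD 8: (1,27) -> (1,19) [heading=270, draw]
  FD 18: (1,19) -> (1,1) [heading=270, draw]
  -- iteration 2/2 --
  BK 20: (1,1) -> (1,21) [heading=270, draw]
  FD 8: (1,21) -> (1,13) [heading=270, draw]
  FD 18: (1,13) -> (1,-5) [heading=270, draw]
]
FD 17: (1,-5) -> (1,-22) [heading=270, draw]
FD 14: (1,-22) -> (1,-36) [heading=270, draw]
FD 2: (1,-36) -> (1,-38) [heading=270, draw]
LT 270: heading 270 -> 180
PU: pen up
Final: pos=(1,-38), heading=180, 10 segment(s) drawn

Start position: (-8, 7)
Final position: (1, -38)
Distance = 45.891; >= 1e-6 -> NOT closed

Answer: no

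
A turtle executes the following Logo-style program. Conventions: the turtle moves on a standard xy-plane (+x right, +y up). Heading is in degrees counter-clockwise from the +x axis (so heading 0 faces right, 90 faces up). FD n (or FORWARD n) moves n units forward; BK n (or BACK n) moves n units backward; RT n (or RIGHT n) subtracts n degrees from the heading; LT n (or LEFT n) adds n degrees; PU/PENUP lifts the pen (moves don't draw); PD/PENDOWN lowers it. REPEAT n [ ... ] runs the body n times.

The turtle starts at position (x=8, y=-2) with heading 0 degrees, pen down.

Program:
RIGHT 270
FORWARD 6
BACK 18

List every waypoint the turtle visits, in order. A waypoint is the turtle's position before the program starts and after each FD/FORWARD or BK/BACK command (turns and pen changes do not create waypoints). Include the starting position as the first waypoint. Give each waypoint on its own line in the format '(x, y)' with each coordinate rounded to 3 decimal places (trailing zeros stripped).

Executing turtle program step by step:
Start: pos=(8,-2), heading=0, pen down
RT 270: heading 0 -> 90
FD 6: (8,-2) -> (8,4) [heading=90, draw]
BK 18: (8,4) -> (8,-14) [heading=90, draw]
Final: pos=(8,-14), heading=90, 2 segment(s) drawn
Waypoints (3 total):
(8, -2)
(8, 4)
(8, -14)

Answer: (8, -2)
(8, 4)
(8, -14)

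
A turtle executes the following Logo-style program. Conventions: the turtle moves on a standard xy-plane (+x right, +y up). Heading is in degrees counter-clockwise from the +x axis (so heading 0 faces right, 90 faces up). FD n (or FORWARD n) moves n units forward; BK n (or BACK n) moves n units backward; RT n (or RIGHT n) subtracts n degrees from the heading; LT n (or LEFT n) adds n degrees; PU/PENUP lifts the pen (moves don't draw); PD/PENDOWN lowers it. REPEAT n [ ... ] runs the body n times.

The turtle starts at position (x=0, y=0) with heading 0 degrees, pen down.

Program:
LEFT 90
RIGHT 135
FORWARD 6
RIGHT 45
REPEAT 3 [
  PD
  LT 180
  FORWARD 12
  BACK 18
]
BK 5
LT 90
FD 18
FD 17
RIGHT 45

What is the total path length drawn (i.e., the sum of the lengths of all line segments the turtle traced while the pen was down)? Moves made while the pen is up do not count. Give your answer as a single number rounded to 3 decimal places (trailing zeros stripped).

Executing turtle program step by step:
Start: pos=(0,0), heading=0, pen down
LT 90: heading 0 -> 90
RT 135: heading 90 -> 315
FD 6: (0,0) -> (4.243,-4.243) [heading=315, draw]
RT 45: heading 315 -> 270
REPEAT 3 [
  -- iteration 1/3 --
  PD: pen down
  LT 180: heading 270 -> 90
  FD 12: (4.243,-4.243) -> (4.243,7.757) [heading=90, draw]
  BK 18: (4.243,7.757) -> (4.243,-10.243) [heading=90, draw]
  -- iteration 2/3 --
  PD: pen down
  LT 180: heading 90 -> 270
  FD 12: (4.243,-10.243) -> (4.243,-22.243) [heading=270, draw]
  BK 18: (4.243,-22.243) -> (4.243,-4.243) [heading=270, draw]
  -- iteration 3/3 --
  PD: pen down
  LT 180: heading 270 -> 90
  FD 12: (4.243,-4.243) -> (4.243,7.757) [heading=90, draw]
  BK 18: (4.243,7.757) -> (4.243,-10.243) [heading=90, draw]
]
BK 5: (4.243,-10.243) -> (4.243,-15.243) [heading=90, draw]
LT 90: heading 90 -> 180
FD 18: (4.243,-15.243) -> (-13.757,-15.243) [heading=180, draw]
FD 17: (-13.757,-15.243) -> (-30.757,-15.243) [heading=180, draw]
RT 45: heading 180 -> 135
Final: pos=(-30.757,-15.243), heading=135, 10 segment(s) drawn

Segment lengths:
  seg 1: (0,0) -> (4.243,-4.243), length = 6
  seg 2: (4.243,-4.243) -> (4.243,7.757), length = 12
  seg 3: (4.243,7.757) -> (4.243,-10.243), length = 18
  seg 4: (4.243,-10.243) -> (4.243,-22.243), length = 12
  seg 5: (4.243,-22.243) -> (4.243,-4.243), length = 18
  seg 6: (4.243,-4.243) -> (4.243,7.757), length = 12
  seg 7: (4.243,7.757) -> (4.243,-10.243), length = 18
  seg 8: (4.243,-10.243) -> (4.243,-15.243), length = 5
  seg 9: (4.243,-15.243) -> (-13.757,-15.243), length = 18
  seg 10: (-13.757,-15.243) -> (-30.757,-15.243), length = 17
Total = 136

Answer: 136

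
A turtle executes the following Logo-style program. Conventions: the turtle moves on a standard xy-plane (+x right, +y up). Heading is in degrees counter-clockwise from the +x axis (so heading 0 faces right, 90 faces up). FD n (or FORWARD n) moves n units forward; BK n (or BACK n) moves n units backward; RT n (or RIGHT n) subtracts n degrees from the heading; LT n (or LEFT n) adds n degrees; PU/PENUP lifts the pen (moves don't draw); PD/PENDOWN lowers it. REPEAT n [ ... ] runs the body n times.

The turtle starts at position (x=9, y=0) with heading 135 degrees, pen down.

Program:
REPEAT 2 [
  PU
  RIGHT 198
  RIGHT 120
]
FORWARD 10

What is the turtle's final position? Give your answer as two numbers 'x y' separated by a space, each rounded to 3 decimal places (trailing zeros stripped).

Executing turtle program step by step:
Start: pos=(9,0), heading=135, pen down
REPEAT 2 [
  -- iteration 1/2 --
  PU: pen up
  RT 198: heading 135 -> 297
  RT 120: heading 297 -> 177
  -- iteration 2/2 --
  PU: pen up
  RT 198: heading 177 -> 339
  RT 120: heading 339 -> 219
]
FD 10: (9,0) -> (1.229,-6.293) [heading=219, move]
Final: pos=(1.229,-6.293), heading=219, 0 segment(s) drawn

Answer: 1.229 -6.293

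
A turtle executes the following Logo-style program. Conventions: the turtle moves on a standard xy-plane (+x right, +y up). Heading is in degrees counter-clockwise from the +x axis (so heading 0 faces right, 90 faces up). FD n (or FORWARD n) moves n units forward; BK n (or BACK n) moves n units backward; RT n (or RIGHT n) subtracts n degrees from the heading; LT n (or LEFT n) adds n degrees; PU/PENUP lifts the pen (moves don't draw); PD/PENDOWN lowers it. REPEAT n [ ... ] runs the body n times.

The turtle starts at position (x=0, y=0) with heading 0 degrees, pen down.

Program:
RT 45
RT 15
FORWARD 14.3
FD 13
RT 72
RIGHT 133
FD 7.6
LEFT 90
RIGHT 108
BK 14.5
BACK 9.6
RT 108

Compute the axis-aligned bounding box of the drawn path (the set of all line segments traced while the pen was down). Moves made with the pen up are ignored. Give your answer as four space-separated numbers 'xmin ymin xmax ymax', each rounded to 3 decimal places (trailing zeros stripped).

Answer: 0 -39.554 13.65 0

Derivation:
Executing turtle program step by step:
Start: pos=(0,0), heading=0, pen down
RT 45: heading 0 -> 315
RT 15: heading 315 -> 300
FD 14.3: (0,0) -> (7.15,-12.384) [heading=300, draw]
FD 13: (7.15,-12.384) -> (13.65,-23.642) [heading=300, draw]
RT 72: heading 300 -> 228
RT 133: heading 228 -> 95
FD 7.6: (13.65,-23.642) -> (12.988,-16.071) [heading=95, draw]
LT 90: heading 95 -> 185
RT 108: heading 185 -> 77
BK 14.5: (12.988,-16.071) -> (9.726,-30.2) [heading=77, draw]
BK 9.6: (9.726,-30.2) -> (7.566,-39.554) [heading=77, draw]
RT 108: heading 77 -> 329
Final: pos=(7.566,-39.554), heading=329, 5 segment(s) drawn

Segment endpoints: x in {0, 7.15, 7.566, 9.726, 12.988, 13.65}, y in {-39.554, -30.2, -23.642, -16.071, -12.384, 0}
xmin=0, ymin=-39.554, xmax=13.65, ymax=0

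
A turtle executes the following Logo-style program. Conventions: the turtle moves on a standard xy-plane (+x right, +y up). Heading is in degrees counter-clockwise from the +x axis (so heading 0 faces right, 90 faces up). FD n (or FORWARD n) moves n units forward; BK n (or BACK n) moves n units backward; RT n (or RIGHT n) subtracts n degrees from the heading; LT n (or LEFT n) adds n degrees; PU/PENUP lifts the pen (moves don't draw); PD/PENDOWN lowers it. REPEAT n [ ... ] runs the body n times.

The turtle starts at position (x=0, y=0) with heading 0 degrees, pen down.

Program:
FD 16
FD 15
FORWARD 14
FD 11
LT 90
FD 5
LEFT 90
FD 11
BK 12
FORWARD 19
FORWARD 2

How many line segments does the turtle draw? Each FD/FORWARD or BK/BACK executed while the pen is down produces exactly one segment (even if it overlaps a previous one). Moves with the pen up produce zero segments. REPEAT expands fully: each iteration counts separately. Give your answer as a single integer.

Answer: 9

Derivation:
Executing turtle program step by step:
Start: pos=(0,0), heading=0, pen down
FD 16: (0,0) -> (16,0) [heading=0, draw]
FD 15: (16,0) -> (31,0) [heading=0, draw]
FD 14: (31,0) -> (45,0) [heading=0, draw]
FD 11: (45,0) -> (56,0) [heading=0, draw]
LT 90: heading 0 -> 90
FD 5: (56,0) -> (56,5) [heading=90, draw]
LT 90: heading 90 -> 180
FD 11: (56,5) -> (45,5) [heading=180, draw]
BK 12: (45,5) -> (57,5) [heading=180, draw]
FD 19: (57,5) -> (38,5) [heading=180, draw]
FD 2: (38,5) -> (36,5) [heading=180, draw]
Final: pos=(36,5), heading=180, 9 segment(s) drawn
Segments drawn: 9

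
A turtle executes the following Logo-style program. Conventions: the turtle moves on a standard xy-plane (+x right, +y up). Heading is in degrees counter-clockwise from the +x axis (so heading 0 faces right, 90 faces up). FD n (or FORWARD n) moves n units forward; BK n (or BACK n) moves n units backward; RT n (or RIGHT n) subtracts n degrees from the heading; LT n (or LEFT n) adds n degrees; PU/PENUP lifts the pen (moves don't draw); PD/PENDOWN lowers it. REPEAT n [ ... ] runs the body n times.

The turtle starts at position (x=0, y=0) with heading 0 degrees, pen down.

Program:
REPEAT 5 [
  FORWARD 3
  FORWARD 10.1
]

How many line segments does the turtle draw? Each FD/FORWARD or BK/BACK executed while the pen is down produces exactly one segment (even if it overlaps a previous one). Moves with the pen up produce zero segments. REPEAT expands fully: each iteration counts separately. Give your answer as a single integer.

Executing turtle program step by step:
Start: pos=(0,0), heading=0, pen down
REPEAT 5 [
  -- iteration 1/5 --
  FD 3: (0,0) -> (3,0) [heading=0, draw]
  FD 10.1: (3,0) -> (13.1,0) [heading=0, draw]
  -- iteration 2/5 --
  FD 3: (13.1,0) -> (16.1,0) [heading=0, draw]
  FD 10.1: (16.1,0) -> (26.2,0) [heading=0, draw]
  -- iteration 3/5 --
  FD 3: (26.2,0) -> (29.2,0) [heading=0, draw]
  FD 10.1: (29.2,0) -> (39.3,0) [heading=0, draw]
  -- iteration 4/5 --
  FD 3: (39.3,0) -> (42.3,0) [heading=0, draw]
  FD 10.1: (42.3,0) -> (52.4,0) [heading=0, draw]
  -- iteration 5/5 --
  FD 3: (52.4,0) -> (55.4,0) [heading=0, draw]
  FD 10.1: (55.4,0) -> (65.5,0) [heading=0, draw]
]
Final: pos=(65.5,0), heading=0, 10 segment(s) drawn
Segments drawn: 10

Answer: 10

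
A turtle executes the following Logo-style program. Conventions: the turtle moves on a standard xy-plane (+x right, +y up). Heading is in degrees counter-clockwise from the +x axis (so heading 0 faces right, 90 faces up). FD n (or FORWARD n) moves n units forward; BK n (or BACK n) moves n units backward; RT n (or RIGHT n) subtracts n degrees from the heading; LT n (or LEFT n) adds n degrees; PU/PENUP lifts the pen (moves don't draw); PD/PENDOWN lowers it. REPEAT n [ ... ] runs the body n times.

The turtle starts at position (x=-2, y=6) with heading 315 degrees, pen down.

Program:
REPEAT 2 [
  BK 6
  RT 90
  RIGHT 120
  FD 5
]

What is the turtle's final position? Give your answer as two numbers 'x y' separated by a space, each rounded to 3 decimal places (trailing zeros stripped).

Executing turtle program step by step:
Start: pos=(-2,6), heading=315, pen down
REPEAT 2 [
  -- iteration 1/2 --
  BK 6: (-2,6) -> (-6.243,10.243) [heading=315, draw]
  RT 90: heading 315 -> 225
  RT 120: heading 225 -> 105
  FD 5: (-6.243,10.243) -> (-7.537,15.072) [heading=105, draw]
  -- iteration 2/2 --
  BK 6: (-7.537,15.072) -> (-5.984,9.277) [heading=105, draw]
  RT 90: heading 105 -> 15
  RT 120: heading 15 -> 255
  FD 5: (-5.984,9.277) -> (-7.278,4.447) [heading=255, draw]
]
Final: pos=(-7.278,4.447), heading=255, 4 segment(s) drawn

Answer: -7.278 4.447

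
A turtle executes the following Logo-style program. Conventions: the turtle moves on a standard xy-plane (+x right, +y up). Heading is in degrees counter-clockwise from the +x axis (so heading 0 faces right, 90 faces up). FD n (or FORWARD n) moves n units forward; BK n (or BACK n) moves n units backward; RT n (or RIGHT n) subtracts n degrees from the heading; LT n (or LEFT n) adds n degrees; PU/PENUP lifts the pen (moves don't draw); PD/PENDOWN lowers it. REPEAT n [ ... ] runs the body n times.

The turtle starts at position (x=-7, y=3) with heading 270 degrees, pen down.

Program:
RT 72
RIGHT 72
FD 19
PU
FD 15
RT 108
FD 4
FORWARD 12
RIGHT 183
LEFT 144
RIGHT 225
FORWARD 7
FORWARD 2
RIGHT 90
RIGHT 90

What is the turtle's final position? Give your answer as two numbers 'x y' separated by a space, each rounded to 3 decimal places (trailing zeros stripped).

Answer: -15.428 43.673

Derivation:
Executing turtle program step by step:
Start: pos=(-7,3), heading=270, pen down
RT 72: heading 270 -> 198
RT 72: heading 198 -> 126
FD 19: (-7,3) -> (-18.168,18.371) [heading=126, draw]
PU: pen up
FD 15: (-18.168,18.371) -> (-26.985,30.507) [heading=126, move]
RT 108: heading 126 -> 18
FD 4: (-26.985,30.507) -> (-23.18,31.743) [heading=18, move]
FD 12: (-23.18,31.743) -> (-11.768,35.451) [heading=18, move]
RT 183: heading 18 -> 195
LT 144: heading 195 -> 339
RT 225: heading 339 -> 114
FD 7: (-11.768,35.451) -> (-14.615,41.846) [heading=114, move]
FD 2: (-14.615,41.846) -> (-15.428,43.673) [heading=114, move]
RT 90: heading 114 -> 24
RT 90: heading 24 -> 294
Final: pos=(-15.428,43.673), heading=294, 1 segment(s) drawn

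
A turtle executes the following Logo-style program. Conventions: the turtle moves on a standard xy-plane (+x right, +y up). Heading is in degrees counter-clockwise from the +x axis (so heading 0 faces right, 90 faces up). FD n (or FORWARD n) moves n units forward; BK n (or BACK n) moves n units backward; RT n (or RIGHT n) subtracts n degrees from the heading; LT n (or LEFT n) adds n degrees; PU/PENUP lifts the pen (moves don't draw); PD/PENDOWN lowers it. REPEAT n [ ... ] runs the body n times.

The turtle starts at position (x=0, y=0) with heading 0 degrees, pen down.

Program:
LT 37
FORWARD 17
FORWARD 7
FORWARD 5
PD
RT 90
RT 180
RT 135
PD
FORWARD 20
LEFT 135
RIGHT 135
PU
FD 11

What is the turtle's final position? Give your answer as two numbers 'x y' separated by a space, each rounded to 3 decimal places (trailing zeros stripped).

Answer: 53.859 13.138

Derivation:
Executing turtle program step by step:
Start: pos=(0,0), heading=0, pen down
LT 37: heading 0 -> 37
FD 17: (0,0) -> (13.577,10.231) [heading=37, draw]
FD 7: (13.577,10.231) -> (19.167,14.444) [heading=37, draw]
FD 5: (19.167,14.444) -> (23.16,17.453) [heading=37, draw]
PD: pen down
RT 90: heading 37 -> 307
RT 180: heading 307 -> 127
RT 135: heading 127 -> 352
PD: pen down
FD 20: (23.16,17.453) -> (42.966,14.669) [heading=352, draw]
LT 135: heading 352 -> 127
RT 135: heading 127 -> 352
PU: pen up
FD 11: (42.966,14.669) -> (53.859,13.138) [heading=352, move]
Final: pos=(53.859,13.138), heading=352, 4 segment(s) drawn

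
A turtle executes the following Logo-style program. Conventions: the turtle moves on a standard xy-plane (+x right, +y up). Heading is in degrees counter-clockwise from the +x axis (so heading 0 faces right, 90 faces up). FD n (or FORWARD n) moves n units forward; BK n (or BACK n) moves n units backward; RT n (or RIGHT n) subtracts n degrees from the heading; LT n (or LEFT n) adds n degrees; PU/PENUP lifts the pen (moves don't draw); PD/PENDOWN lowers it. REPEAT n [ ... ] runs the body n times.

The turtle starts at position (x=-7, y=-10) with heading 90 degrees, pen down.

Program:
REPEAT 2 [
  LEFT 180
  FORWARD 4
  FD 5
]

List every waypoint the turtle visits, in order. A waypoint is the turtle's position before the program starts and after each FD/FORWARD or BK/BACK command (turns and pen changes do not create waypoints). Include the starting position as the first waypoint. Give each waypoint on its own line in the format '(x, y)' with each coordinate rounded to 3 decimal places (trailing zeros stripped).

Executing turtle program step by step:
Start: pos=(-7,-10), heading=90, pen down
REPEAT 2 [
  -- iteration 1/2 --
  LT 180: heading 90 -> 270
  FD 4: (-7,-10) -> (-7,-14) [heading=270, draw]
  FD 5: (-7,-14) -> (-7,-19) [heading=270, draw]
  -- iteration 2/2 --
  LT 180: heading 270 -> 90
  FD 4: (-7,-19) -> (-7,-15) [heading=90, draw]
  FD 5: (-7,-15) -> (-7,-10) [heading=90, draw]
]
Final: pos=(-7,-10), heading=90, 4 segment(s) drawn
Waypoints (5 total):
(-7, -10)
(-7, -14)
(-7, -19)
(-7, -15)
(-7, -10)

Answer: (-7, -10)
(-7, -14)
(-7, -19)
(-7, -15)
(-7, -10)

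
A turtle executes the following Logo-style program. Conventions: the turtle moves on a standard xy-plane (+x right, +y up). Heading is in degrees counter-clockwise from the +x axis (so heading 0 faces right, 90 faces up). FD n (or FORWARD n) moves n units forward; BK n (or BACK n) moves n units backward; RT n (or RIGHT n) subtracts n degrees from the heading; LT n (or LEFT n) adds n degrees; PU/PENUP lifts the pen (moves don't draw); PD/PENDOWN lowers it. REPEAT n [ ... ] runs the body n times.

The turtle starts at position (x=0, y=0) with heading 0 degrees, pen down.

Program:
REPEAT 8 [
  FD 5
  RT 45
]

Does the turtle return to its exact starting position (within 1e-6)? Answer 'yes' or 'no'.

Executing turtle program step by step:
Start: pos=(0,0), heading=0, pen down
REPEAT 8 [
  -- iteration 1/8 --
  FD 5: (0,0) -> (5,0) [heading=0, draw]
  RT 45: heading 0 -> 315
  -- iteration 2/8 --
  FD 5: (5,0) -> (8.536,-3.536) [heading=315, draw]
  RT 45: heading 315 -> 270
  -- iteration 3/8 --
  FD 5: (8.536,-3.536) -> (8.536,-8.536) [heading=270, draw]
  RT 45: heading 270 -> 225
  -- iteration 4/8 --
  FD 5: (8.536,-8.536) -> (5,-12.071) [heading=225, draw]
  RT 45: heading 225 -> 180
  -- iteration 5/8 --
  FD 5: (5,-12.071) -> (0,-12.071) [heading=180, draw]
  RT 45: heading 180 -> 135
  -- iteration 6/8 --
  FD 5: (0,-12.071) -> (-3.536,-8.536) [heading=135, draw]
  RT 45: heading 135 -> 90
  -- iteration 7/8 --
  FD 5: (-3.536,-8.536) -> (-3.536,-3.536) [heading=90, draw]
  RT 45: heading 90 -> 45
  -- iteration 8/8 --
  FD 5: (-3.536,-3.536) -> (0,0) [heading=45, draw]
  RT 45: heading 45 -> 0
]
Final: pos=(0,0), heading=0, 8 segment(s) drawn

Start position: (0, 0)
Final position: (0, 0)
Distance = 0; < 1e-6 -> CLOSED

Answer: yes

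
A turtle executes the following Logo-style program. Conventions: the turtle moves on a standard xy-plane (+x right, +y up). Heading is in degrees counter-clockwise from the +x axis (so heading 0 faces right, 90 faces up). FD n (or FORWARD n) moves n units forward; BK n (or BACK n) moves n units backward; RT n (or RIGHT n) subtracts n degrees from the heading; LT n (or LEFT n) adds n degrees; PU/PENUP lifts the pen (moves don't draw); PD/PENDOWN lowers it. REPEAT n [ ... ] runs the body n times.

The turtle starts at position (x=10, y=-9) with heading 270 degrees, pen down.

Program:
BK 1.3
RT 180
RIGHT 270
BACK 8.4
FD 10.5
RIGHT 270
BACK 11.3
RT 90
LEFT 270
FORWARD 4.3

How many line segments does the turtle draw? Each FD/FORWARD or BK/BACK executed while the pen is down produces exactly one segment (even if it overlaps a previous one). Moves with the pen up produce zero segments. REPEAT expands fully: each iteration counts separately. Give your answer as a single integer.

Answer: 5

Derivation:
Executing turtle program step by step:
Start: pos=(10,-9), heading=270, pen down
BK 1.3: (10,-9) -> (10,-7.7) [heading=270, draw]
RT 180: heading 270 -> 90
RT 270: heading 90 -> 180
BK 8.4: (10,-7.7) -> (18.4,-7.7) [heading=180, draw]
FD 10.5: (18.4,-7.7) -> (7.9,-7.7) [heading=180, draw]
RT 270: heading 180 -> 270
BK 11.3: (7.9,-7.7) -> (7.9,3.6) [heading=270, draw]
RT 90: heading 270 -> 180
LT 270: heading 180 -> 90
FD 4.3: (7.9,3.6) -> (7.9,7.9) [heading=90, draw]
Final: pos=(7.9,7.9), heading=90, 5 segment(s) drawn
Segments drawn: 5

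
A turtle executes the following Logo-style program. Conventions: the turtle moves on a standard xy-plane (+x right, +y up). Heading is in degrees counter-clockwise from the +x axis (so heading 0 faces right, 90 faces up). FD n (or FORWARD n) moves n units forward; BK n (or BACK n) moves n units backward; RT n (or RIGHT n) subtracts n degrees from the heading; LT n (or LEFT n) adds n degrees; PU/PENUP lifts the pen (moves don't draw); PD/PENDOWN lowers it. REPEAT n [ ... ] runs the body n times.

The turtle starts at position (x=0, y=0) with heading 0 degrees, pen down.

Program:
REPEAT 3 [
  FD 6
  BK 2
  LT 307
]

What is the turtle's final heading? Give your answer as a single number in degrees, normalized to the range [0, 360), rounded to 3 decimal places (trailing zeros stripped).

Executing turtle program step by step:
Start: pos=(0,0), heading=0, pen down
REPEAT 3 [
  -- iteration 1/3 --
  FD 6: (0,0) -> (6,0) [heading=0, draw]
  BK 2: (6,0) -> (4,0) [heading=0, draw]
  LT 307: heading 0 -> 307
  -- iteration 2/3 --
  FD 6: (4,0) -> (7.611,-4.792) [heading=307, draw]
  BK 2: (7.611,-4.792) -> (6.407,-3.195) [heading=307, draw]
  LT 307: heading 307 -> 254
  -- iteration 3/3 --
  FD 6: (6.407,-3.195) -> (4.753,-8.962) [heading=254, draw]
  BK 2: (4.753,-8.962) -> (5.305,-7.04) [heading=254, draw]
  LT 307: heading 254 -> 201
]
Final: pos=(5.305,-7.04), heading=201, 6 segment(s) drawn

Answer: 201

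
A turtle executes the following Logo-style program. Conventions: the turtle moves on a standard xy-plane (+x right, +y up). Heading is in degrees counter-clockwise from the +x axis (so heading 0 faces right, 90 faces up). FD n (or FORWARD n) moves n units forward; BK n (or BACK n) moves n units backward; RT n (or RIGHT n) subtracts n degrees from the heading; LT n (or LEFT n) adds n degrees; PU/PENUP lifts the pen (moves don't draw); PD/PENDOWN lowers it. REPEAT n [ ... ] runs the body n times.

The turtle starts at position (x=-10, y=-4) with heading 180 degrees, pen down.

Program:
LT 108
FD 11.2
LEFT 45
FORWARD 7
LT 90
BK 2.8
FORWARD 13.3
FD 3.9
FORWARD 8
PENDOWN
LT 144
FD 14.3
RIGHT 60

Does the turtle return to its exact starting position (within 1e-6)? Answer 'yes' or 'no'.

Executing turtle program step by step:
Start: pos=(-10,-4), heading=180, pen down
LT 108: heading 180 -> 288
FD 11.2: (-10,-4) -> (-6.539,-14.652) [heading=288, draw]
LT 45: heading 288 -> 333
FD 7: (-6.539,-14.652) -> (-0.302,-17.83) [heading=333, draw]
LT 90: heading 333 -> 63
BK 2.8: (-0.302,-17.83) -> (-1.573,-20.325) [heading=63, draw]
FD 13.3: (-1.573,-20.325) -> (4.465,-8.474) [heading=63, draw]
FD 3.9: (4.465,-8.474) -> (6.235,-4.999) [heading=63, draw]
FD 8: (6.235,-4.999) -> (9.867,2.129) [heading=63, draw]
PD: pen down
LT 144: heading 63 -> 207
FD 14.3: (9.867,2.129) -> (-2.874,-4.363) [heading=207, draw]
RT 60: heading 207 -> 147
Final: pos=(-2.874,-4.363), heading=147, 7 segment(s) drawn

Start position: (-10, -4)
Final position: (-2.874, -4.363)
Distance = 7.135; >= 1e-6 -> NOT closed

Answer: no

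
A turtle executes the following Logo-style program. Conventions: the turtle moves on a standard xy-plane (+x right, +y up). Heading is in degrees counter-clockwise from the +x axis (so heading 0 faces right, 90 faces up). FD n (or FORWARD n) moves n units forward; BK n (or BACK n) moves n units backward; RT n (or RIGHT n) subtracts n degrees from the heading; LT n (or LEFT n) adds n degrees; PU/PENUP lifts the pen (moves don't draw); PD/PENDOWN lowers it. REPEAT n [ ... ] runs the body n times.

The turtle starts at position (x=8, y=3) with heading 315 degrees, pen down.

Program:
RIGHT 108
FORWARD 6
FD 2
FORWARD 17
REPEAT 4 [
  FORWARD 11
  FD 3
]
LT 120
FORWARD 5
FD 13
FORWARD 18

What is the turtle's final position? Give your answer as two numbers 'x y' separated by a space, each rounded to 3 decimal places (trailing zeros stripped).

Executing turtle program step by step:
Start: pos=(8,3), heading=315, pen down
RT 108: heading 315 -> 207
FD 6: (8,3) -> (2.654,0.276) [heading=207, draw]
FD 2: (2.654,0.276) -> (0.872,-0.632) [heading=207, draw]
FD 17: (0.872,-0.632) -> (-14.275,-8.35) [heading=207, draw]
REPEAT 4 [
  -- iteration 1/4 --
  FD 11: (-14.275,-8.35) -> (-24.076,-13.344) [heading=207, draw]
  FD 3: (-24.076,-13.344) -> (-26.749,-14.706) [heading=207, draw]
  -- iteration 2/4 --
  FD 11: (-26.749,-14.706) -> (-36.55,-19.7) [heading=207, draw]
  FD 3: (-36.55,-19.7) -> (-39.223,-21.061) [heading=207, draw]
  -- iteration 3/4 --
  FD 11: (-39.223,-21.061) -> (-49.024,-26.055) [heading=207, draw]
  FD 3: (-49.024,-26.055) -> (-51.697,-27.417) [heading=207, draw]
  -- iteration 4/4 --
  FD 11: (-51.697,-27.417) -> (-61.499,-32.411) [heading=207, draw]
  FD 3: (-61.499,-32.411) -> (-64.172,-33.773) [heading=207, draw]
]
LT 120: heading 207 -> 327
FD 5: (-64.172,-33.773) -> (-59.978,-36.496) [heading=327, draw]
FD 13: (-59.978,-36.496) -> (-49.075,-43.577) [heading=327, draw]
FD 18: (-49.075,-43.577) -> (-33.979,-53.38) [heading=327, draw]
Final: pos=(-33.979,-53.38), heading=327, 14 segment(s) drawn

Answer: -33.979 -53.38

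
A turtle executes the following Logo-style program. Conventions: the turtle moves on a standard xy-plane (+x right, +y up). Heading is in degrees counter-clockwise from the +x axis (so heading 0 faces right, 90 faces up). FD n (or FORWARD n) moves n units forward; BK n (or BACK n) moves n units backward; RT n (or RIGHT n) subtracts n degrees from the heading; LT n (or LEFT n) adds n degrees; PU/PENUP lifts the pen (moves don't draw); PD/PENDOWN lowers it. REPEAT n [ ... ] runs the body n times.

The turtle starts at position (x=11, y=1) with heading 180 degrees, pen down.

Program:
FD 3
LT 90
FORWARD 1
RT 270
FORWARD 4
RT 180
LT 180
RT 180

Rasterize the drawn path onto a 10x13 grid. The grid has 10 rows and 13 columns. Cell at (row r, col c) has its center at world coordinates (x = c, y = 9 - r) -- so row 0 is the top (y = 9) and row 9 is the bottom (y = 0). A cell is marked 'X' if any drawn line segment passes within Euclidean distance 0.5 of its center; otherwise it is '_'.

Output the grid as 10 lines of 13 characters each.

Answer: _____________
_____________
_____________
_____________
_____________
_____________
_____________
_____________
________XXXX_
________XXXXX

Derivation:
Segment 0: (11,1) -> (8,1)
Segment 1: (8,1) -> (8,0)
Segment 2: (8,0) -> (12,0)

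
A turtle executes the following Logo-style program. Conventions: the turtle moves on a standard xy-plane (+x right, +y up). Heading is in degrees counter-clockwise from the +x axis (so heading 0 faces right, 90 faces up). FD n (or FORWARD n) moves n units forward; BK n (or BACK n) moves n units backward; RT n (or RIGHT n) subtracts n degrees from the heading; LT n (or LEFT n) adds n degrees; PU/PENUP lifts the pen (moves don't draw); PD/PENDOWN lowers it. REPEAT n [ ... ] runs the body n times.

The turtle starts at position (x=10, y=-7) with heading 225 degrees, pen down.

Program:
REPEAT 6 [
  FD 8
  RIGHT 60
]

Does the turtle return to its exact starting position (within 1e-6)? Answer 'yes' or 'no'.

Executing turtle program step by step:
Start: pos=(10,-7), heading=225, pen down
REPEAT 6 [
  -- iteration 1/6 --
  FD 8: (10,-7) -> (4.343,-12.657) [heading=225, draw]
  RT 60: heading 225 -> 165
  -- iteration 2/6 --
  FD 8: (4.343,-12.657) -> (-3.384,-10.586) [heading=165, draw]
  RT 60: heading 165 -> 105
  -- iteration 3/6 --
  FD 8: (-3.384,-10.586) -> (-5.455,-2.859) [heading=105, draw]
  RT 60: heading 105 -> 45
  -- iteration 4/6 --
  FD 8: (-5.455,-2.859) -> (0.202,2.798) [heading=45, draw]
  RT 60: heading 45 -> 345
  -- iteration 5/6 --
  FD 8: (0.202,2.798) -> (7.929,0.727) [heading=345, draw]
  RT 60: heading 345 -> 285
  -- iteration 6/6 --
  FD 8: (7.929,0.727) -> (10,-7) [heading=285, draw]
  RT 60: heading 285 -> 225
]
Final: pos=(10,-7), heading=225, 6 segment(s) drawn

Start position: (10, -7)
Final position: (10, -7)
Distance = 0; < 1e-6 -> CLOSED

Answer: yes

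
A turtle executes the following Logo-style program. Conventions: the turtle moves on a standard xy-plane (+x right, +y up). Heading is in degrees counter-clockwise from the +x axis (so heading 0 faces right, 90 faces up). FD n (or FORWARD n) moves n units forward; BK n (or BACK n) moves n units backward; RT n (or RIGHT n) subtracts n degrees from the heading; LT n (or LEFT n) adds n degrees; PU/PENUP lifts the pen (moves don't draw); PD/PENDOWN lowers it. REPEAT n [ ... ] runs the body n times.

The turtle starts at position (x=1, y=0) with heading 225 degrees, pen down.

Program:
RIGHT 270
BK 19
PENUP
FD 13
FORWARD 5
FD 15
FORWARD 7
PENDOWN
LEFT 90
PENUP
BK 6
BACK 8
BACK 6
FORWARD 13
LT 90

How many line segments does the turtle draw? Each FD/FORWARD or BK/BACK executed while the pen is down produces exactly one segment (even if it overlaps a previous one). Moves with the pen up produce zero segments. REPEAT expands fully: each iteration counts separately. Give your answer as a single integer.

Answer: 1

Derivation:
Executing turtle program step by step:
Start: pos=(1,0), heading=225, pen down
RT 270: heading 225 -> 315
BK 19: (1,0) -> (-12.435,13.435) [heading=315, draw]
PU: pen up
FD 13: (-12.435,13.435) -> (-3.243,4.243) [heading=315, move]
FD 5: (-3.243,4.243) -> (0.293,0.707) [heading=315, move]
FD 15: (0.293,0.707) -> (10.899,-9.899) [heading=315, move]
FD 7: (10.899,-9.899) -> (15.849,-14.849) [heading=315, move]
PD: pen down
LT 90: heading 315 -> 45
PU: pen up
BK 6: (15.849,-14.849) -> (11.607,-19.092) [heading=45, move]
BK 8: (11.607,-19.092) -> (5.95,-24.749) [heading=45, move]
BK 6: (5.95,-24.749) -> (1.707,-28.991) [heading=45, move]
FD 13: (1.707,-28.991) -> (10.899,-19.799) [heading=45, move]
LT 90: heading 45 -> 135
Final: pos=(10.899,-19.799), heading=135, 1 segment(s) drawn
Segments drawn: 1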